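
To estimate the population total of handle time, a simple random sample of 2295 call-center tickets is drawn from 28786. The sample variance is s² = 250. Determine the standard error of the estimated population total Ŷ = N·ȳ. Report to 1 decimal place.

9114.2

Var(Ŷ) = N²·Var(ȳ) = N²·(1 − n/N)·s²/n.
f = 2295/28786 = 0.07972626; Var(ȳ) = 0.92027374·250/2295 = 0.10024768.
Var(Ŷ) = 28786² · 0.10024768 = 8.3068616 × 10^7.
SE(Ŷ) = √(8.3068616 × 10^7) = 9114.2.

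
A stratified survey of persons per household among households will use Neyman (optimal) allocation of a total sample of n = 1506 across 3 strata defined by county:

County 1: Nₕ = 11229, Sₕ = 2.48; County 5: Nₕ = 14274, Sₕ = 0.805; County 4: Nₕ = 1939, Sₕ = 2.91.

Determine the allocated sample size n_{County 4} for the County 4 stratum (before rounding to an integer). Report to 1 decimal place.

188.9

Neyman allocation: nₕ = n·NₕSₕ / Σⱼ NⱼSⱼ.
Σ NⱼSⱼ = 11229·2.48 + 14274·0.805 + 1939·2.91 = 44980.98.
n_{County 4} = 1506·1939·2.91 / 44980.98 = 188.9.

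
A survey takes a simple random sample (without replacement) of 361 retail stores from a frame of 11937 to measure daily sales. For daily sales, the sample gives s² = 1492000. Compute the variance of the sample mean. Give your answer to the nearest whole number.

Under SRS without replacement, Var(ȳ) = (1 − f)·s²/n with f = n/N = 361/11937 = 0.03024210.
Var(ȳ) = (1 − 0.03024210)·1492000/361 = 0.96975790·4132.964 = 4007.9745.

4008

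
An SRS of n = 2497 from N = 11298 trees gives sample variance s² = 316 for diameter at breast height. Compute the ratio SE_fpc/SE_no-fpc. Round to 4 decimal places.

f = n/N = 2497/11298 = 0.22101257.
SE_no-fpc = √(s²/n) = 0.35574129; SE_fpc = √((1−f)s²/n) = 0.3139782.
Ratio = √(1−f) = 0.88260265.

0.8826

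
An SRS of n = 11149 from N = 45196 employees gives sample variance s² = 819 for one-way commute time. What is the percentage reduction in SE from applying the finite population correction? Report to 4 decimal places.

f = n/N = 11149/45196 = 0.24668112.
SE_no-fpc = √(s²/n) = 0.27103414; SE_fpc = √((1−f)s²/n) = 0.23524122.
Ratio = √(1−f) = 0.86793944. Reduction = 100·(1 − 0.86793944) = 13.2061%.

13.2061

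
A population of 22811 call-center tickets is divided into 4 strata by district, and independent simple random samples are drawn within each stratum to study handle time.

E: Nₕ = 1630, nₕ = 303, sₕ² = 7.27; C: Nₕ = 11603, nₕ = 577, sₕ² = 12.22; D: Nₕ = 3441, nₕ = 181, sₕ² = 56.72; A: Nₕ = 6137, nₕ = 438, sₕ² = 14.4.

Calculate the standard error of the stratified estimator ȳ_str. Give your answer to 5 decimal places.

Var(ȳ_str) = Σₕ Wₕ²(1 − fₕ)sₕ²/nₕ with Wₕ = Nₕ/N, N = 22811.
E: Wₕ = 0.07145675; term = 0.07145675²·(1 − 0.18588957)·7.27/303 = 9.9738231 × 10^-5.
C: Wₕ = 0.50865810; term = 0.50865810²·(1 − 0.04972852)·12.22/577 = 0.0052070893.
D: Wₕ = 0.15084827; term = 0.15084827²·(1 − 0.05260099)·56.72/181 = 0.0067557142.
A: Wₕ = 0.26903687; term = 0.26903687²·(1 − 0.07137038)·14.4/438 = 0.0022098079.
Sum = 0.01427235.
SE = √(0.01427235) = 0.11947.

0.11947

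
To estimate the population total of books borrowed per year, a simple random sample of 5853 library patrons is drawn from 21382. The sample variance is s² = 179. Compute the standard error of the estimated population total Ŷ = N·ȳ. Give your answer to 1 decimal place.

3186.6

Var(Ŷ) = N²·Var(ȳ) = N²·(1 − n/N)·s²/n.
f = 5853/21382 = 0.27373492; Var(ȳ) = 0.72626508·179/5853 = 0.02221108.
Var(Ŷ) = 21382² · 0.02221108 = 1.0154682 × 10^7.
SE(Ŷ) = √(1.0154682 × 10^7) = 3186.6.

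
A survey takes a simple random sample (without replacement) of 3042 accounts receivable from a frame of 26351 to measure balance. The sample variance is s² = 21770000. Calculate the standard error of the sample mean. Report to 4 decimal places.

Under SRS without replacement, Var(ȳ) = (1 − f)·s²/n with f = n/N = 3042/26351 = 0.11544154.
Var(ȳ) = (1 − 0.11544154)·21770000/3042 = 0.88455846·7156.476 = 6330.3214.
SE(ȳ) = √(6330.3214) = 79.5633.

79.5633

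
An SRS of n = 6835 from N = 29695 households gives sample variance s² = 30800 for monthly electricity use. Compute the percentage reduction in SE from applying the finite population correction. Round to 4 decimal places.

f = n/N = 6835/29695 = 0.23017343.
SE_no-fpc = √(s²/n) = 2.1227854; SE_fpc = √((1−f)s²/n) = 1.8625269.
Ratio = √(1−f) = 0.87739761. Reduction = 100·(1 − 0.87739761) = 12.2602%.

12.2602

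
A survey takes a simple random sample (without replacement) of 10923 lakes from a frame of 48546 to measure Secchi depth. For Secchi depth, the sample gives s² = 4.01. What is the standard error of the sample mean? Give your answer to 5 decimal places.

Under SRS without replacement, Var(ȳ) = (1 − f)·s²/n with f = n/N = 10923/48546 = 0.22500309.
Var(ȳ) = (1 − 0.22500309)·4.01/10923 = 0.77499691·3.6711526 × 10^-4 = 2.8451319 × 10^-4.
SE(ȳ) = √(2.8451319 × 10^-4) = 0.01687.

0.01687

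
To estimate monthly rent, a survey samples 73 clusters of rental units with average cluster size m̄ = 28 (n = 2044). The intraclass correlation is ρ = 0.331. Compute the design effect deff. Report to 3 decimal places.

9.937

deff = 1 + (28 − 1)·0.331 = 1 + 8.937 = 9.937.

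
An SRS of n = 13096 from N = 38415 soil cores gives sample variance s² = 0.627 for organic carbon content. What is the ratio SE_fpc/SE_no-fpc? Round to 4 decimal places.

0.8118

f = n/N = 13096/38415 = 0.34090850.
SE_no-fpc = √(s²/n) = 0.0069193363; SE_fpc = √((1−f)s²/n) = 0.0056174251.
Ratio = √(1−f) = 0.81184451.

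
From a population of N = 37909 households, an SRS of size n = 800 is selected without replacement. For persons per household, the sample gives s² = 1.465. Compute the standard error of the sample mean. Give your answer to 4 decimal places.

Under SRS without replacement, Var(ȳ) = (1 − f)·s²/n with f = n/N = 800/37909 = 0.02110317.
Var(ȳ) = (1 − 0.02110317)·1.465/800 = 0.97889683·0.00183125 = 0.0017926048.
SE(ȳ) = √(0.0017926048) = 0.0423.

0.0423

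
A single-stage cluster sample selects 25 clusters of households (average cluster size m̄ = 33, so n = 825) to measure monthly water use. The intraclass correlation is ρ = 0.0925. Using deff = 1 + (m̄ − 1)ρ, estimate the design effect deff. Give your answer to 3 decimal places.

3.960

deff = 1 + (33 − 1)·0.0925 = 1 + 2.96 = 3.96.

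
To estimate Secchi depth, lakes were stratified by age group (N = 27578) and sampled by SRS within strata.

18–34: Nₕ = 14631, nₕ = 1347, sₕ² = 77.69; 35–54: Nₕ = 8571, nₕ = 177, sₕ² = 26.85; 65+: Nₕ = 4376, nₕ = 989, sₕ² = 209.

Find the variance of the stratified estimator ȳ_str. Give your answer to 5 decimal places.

0.03321

Var(ȳ_str) = Σₕ Wₕ²(1 − fₕ)sₕ²/nₕ with Wₕ = Nₕ/N, N = 27578.
18–34: Wₕ = 0.53053158; term = 0.53053158²·(1 − 0.09206479)·77.69/1347 = 0.014739232.
35–54: Wₕ = 0.31079121; term = 0.31079121²·(1 − 0.02065103)·26.85/177 = 0.014349803.
65+: Wₕ = 0.15867721; term = 0.15867721²·(1 − 0.22600548)·209/989 = 0.0041182904.
Sum = 0.033207325.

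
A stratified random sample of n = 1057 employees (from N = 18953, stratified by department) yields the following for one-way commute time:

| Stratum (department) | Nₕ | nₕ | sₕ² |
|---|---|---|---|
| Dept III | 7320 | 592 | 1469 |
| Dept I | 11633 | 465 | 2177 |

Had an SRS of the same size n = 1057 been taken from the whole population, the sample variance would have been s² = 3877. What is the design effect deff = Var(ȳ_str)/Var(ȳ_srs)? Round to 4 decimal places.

Var(ȳ_str) = Σ Wₕ²(1−fₕ)sₕ²/nₕ with Wₕ = Nₕ/18953:
  Dept III: (7320/18953)²·(1−592/7320)·1469/592 = 0.34020542
  Dept I: (11633/18953)²·(1−465/11633)·2177/465 = 1.6932328
  → Var(ȳ_str) = 2.0334382.
Var(ȳ_srs) = (1 − 1057/18953)·3877/1057 = 3.4633695.
deff = 2.0334382 / 3.4633695 = 0.5871.

0.5871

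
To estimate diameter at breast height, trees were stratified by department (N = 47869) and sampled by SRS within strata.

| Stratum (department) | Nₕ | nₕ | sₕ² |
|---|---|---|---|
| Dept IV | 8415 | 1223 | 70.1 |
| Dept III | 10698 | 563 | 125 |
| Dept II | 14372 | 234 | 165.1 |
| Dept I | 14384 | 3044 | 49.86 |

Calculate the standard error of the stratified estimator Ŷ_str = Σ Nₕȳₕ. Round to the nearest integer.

13175

Var(Ŷ_str) = Σₕ Nₕ²(1 − fₕ)sₕ²/nₕ.
Dept IV: 8415²·(1 − 1223/8415)·70.1/1223 = 3.4689286 × 10^6.
Dept III: 10698²·(1 − 563/10698)·125/563 = 2.4072875 × 10^7.
Dept II: 14372²·(1 − 234/14372)·165.1/234 = 1.4336278 × 10^8.
Dept I: 14384²·(1 − 3044/14384)·49.86/3044 = 2.6717779 × 10^6.
Sum = 1.7357636 × 10^8.
SE = √(1.7357636 × 10^8) = 13175.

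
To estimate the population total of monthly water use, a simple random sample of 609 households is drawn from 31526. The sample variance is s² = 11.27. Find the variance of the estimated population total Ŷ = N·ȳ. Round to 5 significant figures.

Var(Ŷ) = N²·Var(ȳ) = N²·(1 − n/N)·s²/n.
f = 609/31526 = 0.01931739; Var(ȳ) = 0.98068261·11.27/609 = 0.018148264.
Var(Ŷ) = 31526² · 0.018148264 = 1.8037354 × 10^7.

1.8037 × 10^7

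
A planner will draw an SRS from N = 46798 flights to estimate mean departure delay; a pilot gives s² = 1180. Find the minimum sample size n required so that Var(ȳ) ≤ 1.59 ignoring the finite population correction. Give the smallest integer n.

Without fpc, n₀ = s²/D = 1180/1.59 = 742.1384.
Rounding up, n = 743.

743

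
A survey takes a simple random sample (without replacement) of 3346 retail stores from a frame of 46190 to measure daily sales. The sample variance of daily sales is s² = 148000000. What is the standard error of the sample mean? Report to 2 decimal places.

Under SRS without replacement, Var(ȳ) = (1 − f)·s²/n with f = n/N = 3346/46190 = 0.07243992.
Var(ȳ) = (1 − 0.07243992)·148000000/3346 = 0.92756008·44231.919 = 41027.762.
SE(ȳ) = √(41027.762) = 202.55.

202.55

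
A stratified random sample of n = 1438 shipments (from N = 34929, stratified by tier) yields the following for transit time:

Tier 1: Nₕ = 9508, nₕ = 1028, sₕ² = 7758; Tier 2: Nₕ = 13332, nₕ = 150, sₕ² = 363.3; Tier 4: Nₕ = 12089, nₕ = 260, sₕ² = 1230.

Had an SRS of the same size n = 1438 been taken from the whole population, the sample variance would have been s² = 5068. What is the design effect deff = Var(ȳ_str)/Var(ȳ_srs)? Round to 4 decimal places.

0.4149

Var(ȳ_str) = Σ Wₕ²(1−fₕ)sₕ²/nₕ with Wₕ = Nₕ/34929:
  Tier 1: (9508/34929)²·(1−1028/9508)·7758/1028 = 0.49873447
  Tier 2: (13332/34929)²·(1−150/13332)·363.3/150 = 0.34888191
  Tier 4: (12089/34929)²·(1−260/12089)·1230/260 = 0.5544953
  → Var(ȳ_str) = 1.4021117.
Var(ȳ_srs) = (1 − 1438/34929)·5068/1438 = 3.379245.
deff = 1.4021117 / 3.379245 = 0.4149.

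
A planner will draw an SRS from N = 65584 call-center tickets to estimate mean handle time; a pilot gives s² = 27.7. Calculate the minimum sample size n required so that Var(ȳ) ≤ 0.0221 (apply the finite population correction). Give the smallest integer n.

Without fpc, n₀ = s²/D = 27.7/0.0221 = 1253.3937.
With fpc, (1 − n/N)·s²/n ≤ D requires n ≥ n₀/(1 + n₀/N) = 1253.3937/(1 + 1253.3937/65584) = 1229.8890.
Rounding up, n = 1230.

1230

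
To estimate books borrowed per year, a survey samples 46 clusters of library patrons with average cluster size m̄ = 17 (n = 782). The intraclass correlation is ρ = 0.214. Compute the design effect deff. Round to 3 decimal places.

deff = 1 + (17 − 1)·0.214 = 1 + 3.424 = 4.424.

4.424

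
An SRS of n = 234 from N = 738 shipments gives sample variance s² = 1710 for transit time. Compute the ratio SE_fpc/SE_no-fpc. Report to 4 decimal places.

0.8264

f = n/N = 234/738 = 0.31707317.
SE_no-fpc = √(s²/n) = 2.7032744; SE_fpc = √((1−f)s²/n) = 2.2339694.
Ratio = √(1−f) = 0.82639387.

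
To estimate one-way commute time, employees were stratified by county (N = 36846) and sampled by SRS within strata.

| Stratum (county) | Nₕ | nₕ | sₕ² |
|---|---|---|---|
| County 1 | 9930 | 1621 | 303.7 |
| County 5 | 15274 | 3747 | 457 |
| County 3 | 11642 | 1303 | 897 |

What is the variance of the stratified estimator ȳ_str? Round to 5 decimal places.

0.08824

Var(ȳ_str) = Σₕ Wₕ²(1 − fₕ)sₕ²/nₕ with Wₕ = Nₕ/N, N = 36846.
County 1: Wₕ = 0.26950008; term = 0.26950008²·(1 − 0.16324270)·303.7/1621 = 0.011386207.
County 5: Wₕ = 0.41453618; term = 0.41453618²·(1 − 0.24531884)·457/3747 = 0.015816883.
County 3: Wₕ = 0.31596374; term = 0.31596374²·(1 − 0.11192235)·897/1303 = 0.061034229.
Sum = 0.088237319.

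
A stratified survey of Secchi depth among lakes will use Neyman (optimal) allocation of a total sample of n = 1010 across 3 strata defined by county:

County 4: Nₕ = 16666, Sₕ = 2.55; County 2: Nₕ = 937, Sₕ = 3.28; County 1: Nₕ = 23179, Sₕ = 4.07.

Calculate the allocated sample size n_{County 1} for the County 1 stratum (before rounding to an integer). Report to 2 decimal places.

Neyman allocation: nₕ = n·NₕSₕ / Σⱼ NⱼSⱼ.
Σ NⱼSⱼ = 16666·2.55 + 937·3.28 + 23179·4.07 = 139910.19.
n_{County 1} = 1010·23179·4.07 / 139910.19 = 681.02.

681.02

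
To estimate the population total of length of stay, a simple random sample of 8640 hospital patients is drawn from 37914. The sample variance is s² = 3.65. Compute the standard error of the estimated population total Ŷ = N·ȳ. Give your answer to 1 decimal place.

Var(Ŷ) = N²·Var(ȳ) = N²·(1 − n/N)·s²/n.
f = 8640/37914 = 0.22788416; Var(ȳ) = 0.77211584·3.65/8640 = 3.261832 × 10^-4.
Var(Ŷ) = 37914² · (3.261832 × 10^-4) = 468879.02.
SE(Ŷ) = √(468879.02) = 684.7.

684.7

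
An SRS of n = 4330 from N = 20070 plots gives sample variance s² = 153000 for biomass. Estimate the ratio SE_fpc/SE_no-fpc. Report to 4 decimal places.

f = n/N = 4330/20070 = 0.21574489.
SE_no-fpc = √(s²/n) = 5.9443143; SE_fpc = √((1−f)s²/n) = 5.2641765.
Ratio = √(1−f) = 0.88558179.

0.8856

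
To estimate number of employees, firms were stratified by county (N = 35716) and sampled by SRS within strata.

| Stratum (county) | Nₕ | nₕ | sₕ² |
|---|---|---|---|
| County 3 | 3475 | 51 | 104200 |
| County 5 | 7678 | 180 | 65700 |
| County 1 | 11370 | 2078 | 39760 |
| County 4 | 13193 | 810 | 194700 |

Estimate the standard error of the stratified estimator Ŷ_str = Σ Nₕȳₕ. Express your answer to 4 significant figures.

Var(Ŷ_str) = Σₕ Nₕ²(1 − fₕ)sₕ²/nₕ.
County 3: 3475²·(1 − 51/3475)·104200/51 = 2.4310064 × 10^10.
County 5: 7678²·(1 − 180/7678)·65700/180 = 2.101292 × 10^10.
County 1: 11370²·(1 − 2078/11370)·39760/2078 = 2.0214849 × 10^9.
County 4: 13193²·(1 − 810/13193)·194700/810 = 3.9269048 × 10^10.
Sum = 8.6613517 × 10^10.
SE = √(8.6613517 × 10^10) = 294300.

294300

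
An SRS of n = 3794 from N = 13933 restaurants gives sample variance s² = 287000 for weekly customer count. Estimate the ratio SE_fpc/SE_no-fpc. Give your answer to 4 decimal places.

f = n/N = 3794/13933 = 0.27230317.
SE_no-fpc = √(s²/n) = 8.6974569; SE_fpc = √((1−f)s²/n) = 7.4193785.
Ratio = √(1−f) = 0.85305148.

0.8531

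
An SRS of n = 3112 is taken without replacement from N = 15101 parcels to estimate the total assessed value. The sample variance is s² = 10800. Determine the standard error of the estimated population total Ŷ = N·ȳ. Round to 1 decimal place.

25066.1

Var(Ŷ) = N²·Var(ȳ) = N²·(1 − n/N)·s²/n.
f = 3112/15101 = 0.20607907; Var(ȳ) = 0.79392093·10800/3112 = 2.7552526.
Var(Ŷ) = 15101² · 2.7552526 = 6.2830836 × 10^8.
SE(Ŷ) = √(6.2830836 × 10^8) = 25066.1.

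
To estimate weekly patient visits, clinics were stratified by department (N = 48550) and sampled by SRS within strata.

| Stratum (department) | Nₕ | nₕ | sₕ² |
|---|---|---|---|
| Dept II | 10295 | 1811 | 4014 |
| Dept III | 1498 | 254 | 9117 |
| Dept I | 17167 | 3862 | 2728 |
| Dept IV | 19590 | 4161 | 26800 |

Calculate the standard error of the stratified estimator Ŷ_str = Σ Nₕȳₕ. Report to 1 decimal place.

Var(Ŷ_str) = Σₕ Nₕ²(1 − fₕ)sₕ²/nₕ.
Dept II: 10295²·(1 − 1811/10295)·4014/1811 = 1.9359134 × 10^8.
Dept III: 1498²·(1 − 254/1498)·9117/254 = 6.6888342 × 10^7.
Dept I: 17167²·(1 − 3862/17167)·2728/3862 = 1.6133975 × 10^8.
Dept IV: 19590²·(1 − 4161/19590)·26800/4161 = 1.946746 × 10^9.
Sum = 2.3685654 × 10^9.
SE = √(2.3685654 × 10^9) = 48667.9.

48667.9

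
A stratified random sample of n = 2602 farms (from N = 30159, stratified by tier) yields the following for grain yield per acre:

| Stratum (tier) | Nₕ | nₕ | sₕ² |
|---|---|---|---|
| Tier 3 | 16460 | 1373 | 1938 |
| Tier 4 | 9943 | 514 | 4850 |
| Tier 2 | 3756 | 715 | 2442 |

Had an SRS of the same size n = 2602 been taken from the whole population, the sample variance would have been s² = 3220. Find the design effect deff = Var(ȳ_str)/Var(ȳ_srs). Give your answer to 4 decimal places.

1.2389

Var(ȳ_str) = Σ Wₕ²(1−fₕ)sₕ²/nₕ with Wₕ = Nₕ/30159:
  Tier 3: (16460/30159)²·(1−1373/16460)·1938/1373 = 0.38537371
  Tier 4: (9943/30159)²·(1−514/9943)·4850/514 = 0.97258557
  Tier 2: (3756/30159)²·(1−715/3756)·2442/715 = 0.04288918
  → Var(ȳ_str) = 1.4008485.
Var(ȳ_srs) = (1 − 2602/30159)·3220/2602 = 1.1307421.
deff = 1.4008485 / 1.1307421 = 1.2389.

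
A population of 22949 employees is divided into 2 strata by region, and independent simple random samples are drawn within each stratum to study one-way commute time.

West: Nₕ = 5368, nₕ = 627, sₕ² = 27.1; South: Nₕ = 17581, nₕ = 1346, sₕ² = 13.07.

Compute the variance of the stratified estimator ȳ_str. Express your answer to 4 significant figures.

0.007351

Var(ȳ_str) = Σₕ Wₕ²(1 − fₕ)sₕ²/nₕ with Wₕ = Nₕ/N, N = 22949.
West: Wₕ = 0.23390997; term = 0.23390997²·(1 − 0.11680328)·27.1/627 = 0.0020886068.
South: Wₕ = 0.76609003; term = 0.76609003²·(1 − 0.07655992)·13.07/1346 = 0.0052625818.
Sum = 0.0073511886.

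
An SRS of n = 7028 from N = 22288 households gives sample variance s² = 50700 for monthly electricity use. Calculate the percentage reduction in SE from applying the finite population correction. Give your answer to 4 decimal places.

f = n/N = 7028/22288 = 0.31532663.
SE_no-fpc = √(s²/n) = 2.6858893; SE_fpc = √((1−f)s²/n) = 2.2224389.
Ratio = √(1−f) = 0.82744992. Reduction = 100·(1 − 0.82744992) = 17.2550%.

17.2550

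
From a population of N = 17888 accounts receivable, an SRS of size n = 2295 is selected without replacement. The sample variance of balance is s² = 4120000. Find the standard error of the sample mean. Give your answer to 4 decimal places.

39.5586

Under SRS without replacement, Var(ȳ) = (1 − f)·s²/n with f = n/N = 2295/17888 = 0.12829830.
Var(ȳ) = (1 − 0.12829830)·4120000/2295 = 0.87170170·1795.207 = 1564.885.
SE(ȳ) = √(1564.885) = 39.5586.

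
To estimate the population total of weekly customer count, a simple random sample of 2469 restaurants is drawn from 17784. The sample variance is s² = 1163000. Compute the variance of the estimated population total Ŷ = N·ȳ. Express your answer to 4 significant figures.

Var(Ŷ) = N²·Var(ȳ) = N²·(1 − n/N)·s²/n.
f = 2469/17784 = 0.13883266; Var(ȳ) = 0.86116734·1163000/2469 = 405.64505.
Var(Ŷ) = 17784² · 405.64505 = 1.2829363 × 10^11.

1.283 × 10^11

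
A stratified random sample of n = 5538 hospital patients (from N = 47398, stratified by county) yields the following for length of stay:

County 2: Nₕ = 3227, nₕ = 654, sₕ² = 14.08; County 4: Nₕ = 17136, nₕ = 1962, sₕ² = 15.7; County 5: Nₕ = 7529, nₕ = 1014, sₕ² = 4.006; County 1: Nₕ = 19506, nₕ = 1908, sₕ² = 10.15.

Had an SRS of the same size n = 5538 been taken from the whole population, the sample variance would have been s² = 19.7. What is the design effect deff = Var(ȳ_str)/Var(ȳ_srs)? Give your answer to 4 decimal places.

0.6063

Var(ȳ_str) = Σ Wₕ²(1−fₕ)sₕ²/nₕ with Wₕ = Nₕ/47398:
  County 2: (3227/47398)²·(1−654/3227)·14.08/654 = 7.956895 × 10^-5
  County 4: (17136/47398)²·(1−1962/17136)·15.7/1962 = 9.2616881 × 10^-4
  County 5: (7529/47398)²·(1−1014/7529)·4.006/1014 = 8.6259051 × 10^-5
  County 1: (19506/47398)²·(1−1908/19506)·10.15/1908 = 8.1282897 × 10^-4
  → Var(ȳ_str) = 0.0019048258.
Var(ȳ_srs) = (1 − 5538/47398)·19.7/5538 = 0.0031416115.
deff = 0.0019048258 / 0.0031416115 = 0.6063.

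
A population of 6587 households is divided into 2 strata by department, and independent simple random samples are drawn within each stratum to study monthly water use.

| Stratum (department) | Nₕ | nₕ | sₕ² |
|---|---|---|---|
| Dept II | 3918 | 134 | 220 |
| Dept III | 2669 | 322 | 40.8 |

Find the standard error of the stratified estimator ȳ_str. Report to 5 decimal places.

Var(ȳ_str) = Σₕ Wₕ²(1 − fₕ)sₕ²/nₕ with Wₕ = Nₕ/N, N = 6587.
Dept II: Wₕ = 0.59480796; term = 0.59480796²·(1 − 0.03420112)·220/134 = 0.56099387.
Dept III: Wₕ = 0.40519204; term = 0.40519204²·(1 − 0.12064444)·40.8/322 = 0.01829324.
Sum = 0.57928711.
SE = √(0.57928711) = 0.76111.

0.76111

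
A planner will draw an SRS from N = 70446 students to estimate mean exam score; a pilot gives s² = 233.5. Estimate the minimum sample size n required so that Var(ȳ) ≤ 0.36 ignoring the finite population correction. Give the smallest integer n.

Without fpc, n₀ = s²/D = 233.5/0.36 = 648.6111.
Rounding up, n = 649.

649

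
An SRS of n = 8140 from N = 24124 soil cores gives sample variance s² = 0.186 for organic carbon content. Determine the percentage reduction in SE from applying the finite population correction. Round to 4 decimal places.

18.6012

f = n/N = 8140/24124 = 0.33742331.
SE_no-fpc = √(s²/n) = 0.0047801802; SE_fpc = √((1−f)s²/n) = 0.00389101.
Ratio = √(1−f) = 0.81398814. Reduction = 100·(1 − 0.81398814) = 18.6012%.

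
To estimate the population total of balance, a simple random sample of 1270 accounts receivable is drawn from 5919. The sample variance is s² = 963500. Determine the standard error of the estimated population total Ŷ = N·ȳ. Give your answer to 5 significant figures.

144490

Var(Ŷ) = N²·Var(ȳ) = N²·(1 − n/N)·s²/n.
f = 1270/5919 = 0.21456327; Var(ȳ) = 0.78543673·963500/1270 = 595.88054.
Var(Ŷ) = 5919² · 595.88054 = 2.0876413 × 10^10.
SE(Ŷ) = √(2.0876413 × 10^10) = 144490.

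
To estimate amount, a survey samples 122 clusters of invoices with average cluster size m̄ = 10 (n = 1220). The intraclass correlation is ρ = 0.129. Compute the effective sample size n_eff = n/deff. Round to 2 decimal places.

deff = 1 + (10 − 1)·0.129 = 1 + 1.161 = 2.161.
n_eff = 1220 / 2.161 = 564.55.

564.55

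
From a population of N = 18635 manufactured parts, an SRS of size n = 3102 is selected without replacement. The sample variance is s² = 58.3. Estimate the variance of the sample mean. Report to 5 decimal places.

0.01567

Under SRS without replacement, Var(ȳ) = (1 − f)·s²/n with f = n/N = 3102/18635 = 0.16646096.
Var(ȳ) = (1 − 0.16646096)·58.3/3102 = 0.83353904·0.018794326 = 0.015665805.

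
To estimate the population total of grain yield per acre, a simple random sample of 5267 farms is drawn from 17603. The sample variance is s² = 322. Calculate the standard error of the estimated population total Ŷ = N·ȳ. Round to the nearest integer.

Var(Ŷ) = N²·Var(ȳ) = N²·(1 − n/N)·s²/n.
f = 5267/17603 = 0.29921036; Var(ȳ) = 0.70078964·322/5267 = 0.042843035.
Var(Ŷ) = 17603² · 0.042843035 = 1.3275583 × 10^7.
SE(Ŷ) = √(1.3275583 × 10^7) = 3644.

3644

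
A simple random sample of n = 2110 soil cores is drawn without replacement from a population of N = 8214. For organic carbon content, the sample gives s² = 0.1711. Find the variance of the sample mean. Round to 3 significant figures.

Under SRS without replacement, Var(ȳ) = (1 − f)·s²/n with f = n/N = 2110/8214 = 0.25687850.
Var(ȳ) = (1 − 0.25687850)·0.1711/2110 = 0.74312150·8.1090047 × 10^-5 = 6.0259758 × 10^-5.

6.03 × 10^-5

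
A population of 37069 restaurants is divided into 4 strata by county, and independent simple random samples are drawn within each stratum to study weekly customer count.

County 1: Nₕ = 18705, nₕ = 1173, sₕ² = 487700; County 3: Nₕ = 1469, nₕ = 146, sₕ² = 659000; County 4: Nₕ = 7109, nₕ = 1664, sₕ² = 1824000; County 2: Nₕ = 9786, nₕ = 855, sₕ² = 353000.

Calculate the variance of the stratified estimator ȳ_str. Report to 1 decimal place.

162.7

Var(ȳ_str) = Σₕ Wₕ²(1 − fₕ)sₕ²/nₕ with Wₕ = Nₕ/N, N = 37069.
County 1: Wₕ = 0.50459953; term = 0.50459953²·(1 − 0.06271051)·487700/1173 = 99.225244.
County 3: Wₕ = 0.03962880; term = 0.03962880²·(1 − 0.09938734)·659000/146 = 6.3839938.
County 4: Wₕ = 0.19177750; term = 0.19177750²·(1 − 0.23406949)·1824000/1664 = 30.878498.
County 2: Wₕ = 0.26399417; term = 0.26399417²·(1 − 0.08736971)·353000/855 = 26.259845.
Sum = 162.74758.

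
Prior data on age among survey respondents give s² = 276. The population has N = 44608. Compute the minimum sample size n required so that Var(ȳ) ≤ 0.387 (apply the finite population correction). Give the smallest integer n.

702

Without fpc, n₀ = s²/D = 276/0.387 = 713.1783.
With fpc, (1 − n/N)·s²/n ≤ D requires n ≥ n₀/(1 + n₀/N) = 713.1783/(1 + 713.1783/44608) = 701.9557.
Rounding up, n = 702.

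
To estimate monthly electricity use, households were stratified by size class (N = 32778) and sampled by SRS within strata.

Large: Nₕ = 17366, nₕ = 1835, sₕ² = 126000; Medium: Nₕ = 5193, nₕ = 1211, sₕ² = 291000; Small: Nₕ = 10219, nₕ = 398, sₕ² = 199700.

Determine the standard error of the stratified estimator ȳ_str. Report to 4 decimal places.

8.2905

Var(ȳ_str) = Σₕ Wₕ²(1 − fₕ)sₕ²/nₕ with Wₕ = Nₕ/N, N = 32778.
Large: Wₕ = 0.52980658; term = 0.52980658²·(1 − 0.10566624)·126000/1835 = 17.237282.
Medium: Wₕ = 0.15842943; term = 0.15842943²·(1 − 0.23319854)·291000/1211 = 4.6249125.
Small: Wₕ = 0.31176399; term = 0.31176399²·(1 − 0.03894706)·199700/398 = 46.869919.
Sum = 68.732114.
SE = √(68.732114) = 8.2905.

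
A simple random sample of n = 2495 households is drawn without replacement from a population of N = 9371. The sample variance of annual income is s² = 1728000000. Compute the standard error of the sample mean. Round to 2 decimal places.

Under SRS without replacement, Var(ȳ) = (1 − f)·s²/n with f = n/N = 2495/9371 = 0.26624693.
Var(ȳ) = (1 − 0.26624693)·1728000000/2495 = 0.73375307·692585.17 = 508186.49.
SE(ȳ) = √(508186.49) = 712.87.

712.87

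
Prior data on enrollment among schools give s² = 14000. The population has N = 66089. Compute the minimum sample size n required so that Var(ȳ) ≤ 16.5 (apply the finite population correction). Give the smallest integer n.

838

Without fpc, n₀ = s²/D = 14000/16.5 = 848.4848.
With fpc, (1 − n/N)·s²/n ≤ D requires n ≥ n₀/(1 + n₀/N) = 848.4848/(1 + 848.4848/66089) = 837.7296.
Rounding up, n = 838.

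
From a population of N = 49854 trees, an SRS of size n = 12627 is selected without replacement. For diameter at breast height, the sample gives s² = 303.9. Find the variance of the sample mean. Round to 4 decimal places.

Under SRS without replacement, Var(ȳ) = (1 − f)·s²/n with f = n/N = 12627/49854 = 0.25327958.
Var(ȳ) = (1 − 0.25327958)·303.9/12627 = 0.74672042·0.024067474 = 0.017971675.

0.0180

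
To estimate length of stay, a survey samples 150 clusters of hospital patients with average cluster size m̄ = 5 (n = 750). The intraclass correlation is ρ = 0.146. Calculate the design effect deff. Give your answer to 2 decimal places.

deff = 1 + (5 − 1)·0.146 = 1 + 0.584 = 1.584.

1.58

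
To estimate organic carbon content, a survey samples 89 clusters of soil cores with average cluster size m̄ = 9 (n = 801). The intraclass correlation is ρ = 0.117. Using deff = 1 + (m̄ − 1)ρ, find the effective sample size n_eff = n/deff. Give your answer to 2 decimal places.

deff = 1 + (9 − 1)·0.117 = 1 + 0.936 = 1.936.
n_eff = 801 / 1.936 = 413.74.

413.74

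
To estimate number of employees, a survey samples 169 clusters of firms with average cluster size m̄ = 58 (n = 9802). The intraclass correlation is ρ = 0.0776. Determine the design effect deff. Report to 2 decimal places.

deff = 1 + (58 − 1)·0.0776 = 1 + 4.4232 = 5.4232.

5.42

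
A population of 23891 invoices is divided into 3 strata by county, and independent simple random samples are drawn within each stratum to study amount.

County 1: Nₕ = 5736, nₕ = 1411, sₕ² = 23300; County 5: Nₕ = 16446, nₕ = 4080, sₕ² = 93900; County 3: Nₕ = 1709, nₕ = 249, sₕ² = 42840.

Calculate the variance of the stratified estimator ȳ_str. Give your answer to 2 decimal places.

Var(ȳ_str) = Σₕ Wₕ²(1 − fₕ)sₕ²/nₕ with Wₕ = Nₕ/N, N = 23891.
County 1: Wₕ = 0.24009041; term = 0.24009041²·(1 − 0.24599024)·23300/1411 = 0.71772075.
County 5: Wₕ = 0.68837638; term = 0.68837638²·(1 − 0.24808464)·93900/4080 = 8.200235.
County 3: Wₕ = 0.07153321; term = 0.07153321²·(1 − 0.14569924)·42840/249 = 0.75210137.
Sum = 9.6700571.

9.67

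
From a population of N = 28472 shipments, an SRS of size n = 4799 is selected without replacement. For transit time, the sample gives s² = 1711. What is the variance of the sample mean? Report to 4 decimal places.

Under SRS without replacement, Var(ȳ) = (1 − f)·s²/n with f = n/N = 4799/28472 = 0.16855156.
Var(ȳ) = (1 − 0.16855156)·1711/4799 = 0.83144844·0.35653261 = 0.29643848.

0.2964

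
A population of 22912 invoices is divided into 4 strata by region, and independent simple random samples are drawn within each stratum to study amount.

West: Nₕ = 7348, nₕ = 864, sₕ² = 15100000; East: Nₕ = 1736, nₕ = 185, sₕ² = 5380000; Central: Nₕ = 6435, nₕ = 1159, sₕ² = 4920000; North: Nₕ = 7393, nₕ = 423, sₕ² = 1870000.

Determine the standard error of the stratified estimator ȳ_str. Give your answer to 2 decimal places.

49.43

Var(ȳ_str) = Σₕ Wₕ²(1 − fₕ)sₕ²/nₕ with Wₕ = Nₕ/N, N = 22912.
West: Wₕ = 0.32070531; term = 0.32070531²·(1 − 0.11758302)·15100000/864 = 1586.1686.
East: Wₕ = 0.07576816; term = 0.07576816²·(1 − 0.10656682)·5380000/185 = 149.15783.
Central: Wₕ = 0.28085719; term = 0.28085719²·(1 − 0.18010878)·4920000/1159 = 274.54213.
North: Wₕ = 0.32266934; term = 0.32266934²·(1 − 0.05721629)·1870000/423 = 433.93904.
Sum = 2443.8076.
SE = √(2443.8076) = 49.43.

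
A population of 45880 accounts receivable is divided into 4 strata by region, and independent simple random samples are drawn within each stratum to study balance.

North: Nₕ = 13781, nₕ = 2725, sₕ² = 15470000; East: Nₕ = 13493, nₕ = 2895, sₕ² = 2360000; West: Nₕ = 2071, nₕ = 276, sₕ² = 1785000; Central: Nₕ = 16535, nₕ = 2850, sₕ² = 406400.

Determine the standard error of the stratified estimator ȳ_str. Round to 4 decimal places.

Var(ȳ_str) = Σₕ Wₕ²(1 − fₕ)sₕ²/nₕ with Wₕ = Nₕ/N, N = 45880.
North: Wₕ = 0.30037053; term = 0.30037053²·(1 − 0.19773601)·15470000/2725 = 410.91855.
East: Wₕ = 0.29409329; term = 0.29409329²·(1 − 0.21455570)·2360000/2895 = 55.379503.
West: Wₕ = 0.04513949; term = 0.04513949²·(1 − 0.13326895)·1785000/276 = 11.421598.
Central: Wₕ = 0.36039669; term = 0.36039669²·(1 − 0.17236166)·406400/2850 = 15.328901.
Sum = 493.04855.
SE = √(493.04855) = 22.2047.

22.2047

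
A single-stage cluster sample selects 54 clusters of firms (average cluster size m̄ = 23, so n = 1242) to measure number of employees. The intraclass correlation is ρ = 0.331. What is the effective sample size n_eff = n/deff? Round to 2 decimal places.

149.96

deff = 1 + (23 − 1)·0.331 = 1 + 7.282 = 8.282.
n_eff = 1242 / 8.282 = 149.96.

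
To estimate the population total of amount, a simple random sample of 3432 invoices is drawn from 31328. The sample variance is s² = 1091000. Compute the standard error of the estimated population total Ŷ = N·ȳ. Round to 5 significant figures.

527080

Var(Ŷ) = N²·Var(ȳ) = N²·(1 − n/N)·s²/n.
f = 3432/31328 = 0.10955056; Var(ȳ) = 0.89044944·1091000/3432 = 283.06537.
Var(Ŷ) = 31328² · 283.06537 = 2.7781269 × 10^11.
SE(Ŷ) = √(2.7781269 × 10^11) = 527080.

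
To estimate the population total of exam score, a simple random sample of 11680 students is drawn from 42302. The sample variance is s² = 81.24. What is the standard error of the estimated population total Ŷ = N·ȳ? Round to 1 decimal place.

3001.7

Var(Ŷ) = N²·Var(ȳ) = N²·(1 − n/N)·s²/n.
f = 11680/42302 = 0.27610988; Var(ȳ) = 0.72389012·81.24/11680 = 0.0050350029.
Var(Ŷ) = 42302² · 0.0050350029 = 9.0099323 × 10^6.
SE(Ŷ) = √(9.0099323 × 10^6) = 3001.7.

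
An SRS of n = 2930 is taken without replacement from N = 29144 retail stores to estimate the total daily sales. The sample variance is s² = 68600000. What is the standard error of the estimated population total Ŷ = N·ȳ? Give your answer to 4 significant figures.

Var(Ŷ) = N²·Var(ȳ) = N²·(1 − n/N)·s²/n.
f = 2930/29144 = 0.10053527; Var(ȳ) = 0.89946473·68600000/2930 = 21059.14.
Var(Ŷ) = 29144² · 21059.14 = 1.7887059 × 10^13.
SE(Ŷ) = √(1.7887059 × 10^13) = 4.229 × 10^6.

4.229 × 10^6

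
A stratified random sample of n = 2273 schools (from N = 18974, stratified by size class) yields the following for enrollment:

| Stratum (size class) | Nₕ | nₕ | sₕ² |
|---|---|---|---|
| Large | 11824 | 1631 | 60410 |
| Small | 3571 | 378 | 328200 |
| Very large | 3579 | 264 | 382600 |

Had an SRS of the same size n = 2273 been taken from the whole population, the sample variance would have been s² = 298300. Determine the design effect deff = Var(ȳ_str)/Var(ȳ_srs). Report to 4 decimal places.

0.7589

Var(ȳ_str) = Σ Wₕ²(1−fₕ)sₕ²/nₕ with Wₕ = Nₕ/18974:
  Large: (11824/18974)²·(1−1631/11824)·60410/1631 = 12.399482
  Small: (3571/18974)²·(1−378/3571)·328200/378 = 27.499054
  Very large: (3579/18974)²·(1−264/3579)·382600/264 = 47.760457
  → Var(ȳ_str) = 87.658993.
Var(ȳ_srs) = (1 − 2273/18974)·298300/2273 = 115.51474.
deff = 87.658993 / 115.51474 = 0.7589.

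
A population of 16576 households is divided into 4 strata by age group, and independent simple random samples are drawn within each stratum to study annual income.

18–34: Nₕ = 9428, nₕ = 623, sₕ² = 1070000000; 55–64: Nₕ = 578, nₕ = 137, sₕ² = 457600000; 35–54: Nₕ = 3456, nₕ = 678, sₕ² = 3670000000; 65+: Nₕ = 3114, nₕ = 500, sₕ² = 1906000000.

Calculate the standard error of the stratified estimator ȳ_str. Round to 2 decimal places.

907.78

Var(ȳ_str) = Σₕ Wₕ²(1 − fₕ)sₕ²/nₕ with Wₕ = Nₕ/N, N = 16576.
18–34: Wₕ = 0.56877413; term = 0.56877413²·(1 − 0.06607976)·1070000000/623 = 518901.81.
55–64: Wₕ = 0.03486969; term = 0.03486969²·(1 − 0.23702422)·457600000/137 = 3098.6491.
35–54: Wₕ = 0.20849421; term = 0.20849421²·(1 − 0.19618056)·3670000000/678 = 189139.78.
65+: Wₕ = 0.18786197; term = 0.18786197²·(1 − 0.16056519)·1906000000/500 = 112932.15.
Sum = 824072.39.
SE = √(824072.39) = 907.78.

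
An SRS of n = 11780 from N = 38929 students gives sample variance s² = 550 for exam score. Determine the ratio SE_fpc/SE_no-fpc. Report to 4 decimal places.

f = n/N = 11780/38929 = 0.30260217.
SE_no-fpc = √(s²/n) = 0.21607708; SE_fpc = √((1−f)s²/n) = 0.18044672.
Ratio = √(1−f) = 0.83510348.

0.8351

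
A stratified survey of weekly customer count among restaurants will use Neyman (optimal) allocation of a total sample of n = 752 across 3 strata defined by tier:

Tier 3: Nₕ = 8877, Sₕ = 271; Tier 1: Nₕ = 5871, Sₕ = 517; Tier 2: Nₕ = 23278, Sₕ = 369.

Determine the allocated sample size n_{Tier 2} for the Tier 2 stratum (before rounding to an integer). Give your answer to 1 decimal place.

Neyman allocation: nₕ = n·NₕSₕ / Σⱼ NⱼSⱼ.
Σ NⱼSⱼ = 8877·271 + 5871·517 + 23278·369 = 1.4030556 × 10^7.
n_{Tier 2} = 752·23278·369 / (1.4030556 × 10^7) = 460.4.

460.4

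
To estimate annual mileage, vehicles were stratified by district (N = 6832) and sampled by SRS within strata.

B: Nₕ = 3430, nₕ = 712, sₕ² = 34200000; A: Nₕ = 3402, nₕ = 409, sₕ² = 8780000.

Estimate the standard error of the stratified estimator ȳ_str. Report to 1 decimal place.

Var(ȳ_str) = Σₕ Wₕ²(1 − fₕ)sₕ²/nₕ with Wₕ = Nₕ/N, N = 6832.
B: Wₕ = 0.50204918; term = 0.50204918²·(1 − 0.20758017)·34200000/712 = 9593.8731.
A: Wₕ = 0.49795082; term = 0.49795082²·(1 − 0.12022340)·8780000/409 = 4682.9176.
Sum = 14276.791.
SE = √(14276.791) = 119.5.

119.5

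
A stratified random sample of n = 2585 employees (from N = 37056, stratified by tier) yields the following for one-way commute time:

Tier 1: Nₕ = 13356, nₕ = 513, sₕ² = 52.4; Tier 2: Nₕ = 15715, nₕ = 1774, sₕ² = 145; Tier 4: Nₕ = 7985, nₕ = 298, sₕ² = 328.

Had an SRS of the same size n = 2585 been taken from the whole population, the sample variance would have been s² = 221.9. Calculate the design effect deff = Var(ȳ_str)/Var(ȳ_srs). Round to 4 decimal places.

Var(ȳ_str) = Σ Wₕ²(1−fₕ)sₕ²/nₕ with Wₕ = Nₕ/37056:
  Tier 1: (13356/37056)²·(1−513/13356)·52.4/513 = 0.012759679
  Tier 2: (15715/37056)²·(1−1774/15715)·145/1774 = 0.013040842
  Tier 4: (7985/37056)²·(1−298/7985)·328/298 = 0.049200816
  → Var(ȳ_str) = 0.075001337.
Var(ȳ_srs) = (1 − 2585/37056)·221.9/2585 = 0.079853159.
deff = 0.075001337 / 0.079853159 = 0.9392.

0.9392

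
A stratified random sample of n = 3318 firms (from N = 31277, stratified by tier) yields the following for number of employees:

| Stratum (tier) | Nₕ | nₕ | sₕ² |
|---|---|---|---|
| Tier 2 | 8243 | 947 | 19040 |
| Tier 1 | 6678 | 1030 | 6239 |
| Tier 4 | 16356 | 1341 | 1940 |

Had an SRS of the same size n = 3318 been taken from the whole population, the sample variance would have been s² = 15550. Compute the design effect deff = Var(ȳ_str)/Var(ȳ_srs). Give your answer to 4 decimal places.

Var(ȳ_str) = Σ Wₕ²(1−fₕ)sₕ²/nₕ with Wₕ = Nₕ/31277:
  Tier 2: (8243/31277)²·(1−947/8243)·19040/947 = 1.2360525
  Tier 1: (6678/31277)²·(1−1030/6678)·6239/1030 = 0.23354398
  Tier 4: (16356/31277)²·(1−1341/16356)·1940/1341 = 0.36318275
  → Var(ȳ_str) = 1.8327792.
Var(ȳ_srs) = (1 − 3318/31277)·15550/3318 = 4.1893877.
deff = 1.8327792 / 4.1893877 = 0.4375.

0.4375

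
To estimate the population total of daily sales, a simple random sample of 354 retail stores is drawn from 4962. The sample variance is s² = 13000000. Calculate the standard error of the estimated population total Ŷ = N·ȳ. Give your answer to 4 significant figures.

916300

Var(Ŷ) = N²·Var(ȳ) = N²·(1 − n/N)·s²/n.
f = 354/4962 = 0.07134220; Var(ȳ) = 0.92865780·13000000/354 = 34103.253.
Var(Ŷ) = 4962² · 34103.253 = 8.3967133 × 10^11.
SE(Ŷ) = √(8.3967133 × 10^11) = 916300.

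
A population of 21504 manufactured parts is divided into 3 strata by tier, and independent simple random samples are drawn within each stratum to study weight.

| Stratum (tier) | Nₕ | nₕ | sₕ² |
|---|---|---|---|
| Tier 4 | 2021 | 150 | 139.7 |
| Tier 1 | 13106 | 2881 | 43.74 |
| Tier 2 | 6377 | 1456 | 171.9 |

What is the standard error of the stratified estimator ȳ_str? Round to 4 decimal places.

0.1415

Var(ȳ_str) = Σₕ Wₕ²(1 − fₕ)sₕ²/nₕ with Wₕ = Nₕ/N, N = 21504.
Tier 4: Wₕ = 0.09398251; term = 0.09398251²·(1 − 0.07422068)·139.7/150 = 0.0076156459.
Tier 1: Wₕ = 0.60946801; term = 0.60946801²·(1 − 0.21982298)·43.74/2881 = 0.0043997753.
Tier 2: Wₕ = 0.29654948; term = 0.29654948²·(1 − 0.22832053)·171.9/1456 = 0.0080120893.
Sum = 0.020027511.
SE = √(0.020027511) = 0.1415.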